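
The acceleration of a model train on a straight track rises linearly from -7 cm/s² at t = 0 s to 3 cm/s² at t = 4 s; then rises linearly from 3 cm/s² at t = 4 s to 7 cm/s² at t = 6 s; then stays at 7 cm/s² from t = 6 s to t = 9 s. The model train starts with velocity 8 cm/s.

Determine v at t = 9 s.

Δv equals the area under the a-t graph; then v = v₀ + Δv.
0–4 s: ½(-7 + 3)(4) = -8 cm/s
4–6 s: ½(3 + 7)(2) = 10 cm/s
6–9 s: 7 × 3 = 21 cm/s
Δv = 23 cm/s, so v(9) = 8 + (23) = 31 cm/s.

31 cm/s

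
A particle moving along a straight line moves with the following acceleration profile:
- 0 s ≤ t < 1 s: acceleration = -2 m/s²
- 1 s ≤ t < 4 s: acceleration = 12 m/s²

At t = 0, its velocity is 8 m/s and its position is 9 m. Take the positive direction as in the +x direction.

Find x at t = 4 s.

88 m

On each constant-a segment, Δv = aΔt and Δx = v₀Δt + ½aΔt²; chain segment to segment.
0–1 s: v starts 8 m/s; Δx = 8·1 + ½·-2·1² = 7 m; v ends 6 m/s.
1–4 s: v starts 6 m/s; Δx = 6·3 + ½·12·3² = 72 m; v ends 42 m/s.
x(4) = 9 + Σ Δx = 88 m.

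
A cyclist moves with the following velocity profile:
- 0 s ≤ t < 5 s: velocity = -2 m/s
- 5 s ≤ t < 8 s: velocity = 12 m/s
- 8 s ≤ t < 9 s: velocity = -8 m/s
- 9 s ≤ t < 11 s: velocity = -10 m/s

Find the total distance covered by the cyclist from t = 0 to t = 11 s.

Distance (not displacement) is the total path length: add the absolute areas under v-t.
0–5 s: |-2| × 5 = 10 m
5–8 s: |12| × 3 = 36 m
8–9 s: |-8| × 1 = 8 m
9–11 s: |-10| × 2 = 20 m
Total distance = 74 m

74 m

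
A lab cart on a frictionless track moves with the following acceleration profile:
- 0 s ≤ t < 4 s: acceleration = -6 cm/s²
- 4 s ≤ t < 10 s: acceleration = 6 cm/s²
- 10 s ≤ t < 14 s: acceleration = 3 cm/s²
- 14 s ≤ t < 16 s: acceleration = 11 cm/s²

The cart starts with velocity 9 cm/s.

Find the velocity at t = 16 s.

55 cm/s

Δv equals the area under the a-t graph; then v = v₀ + Δv.
0–4 s: -6 × 4 = -24 cm/s
4–10 s: 6 × 6 = 36 cm/s
10–14 s: 3 × 4 = 12 cm/s
14–16 s: 11 × 2 = 22 cm/s
Δv = 46 cm/s, so v(16) = 9 + (46) = 55 cm/s.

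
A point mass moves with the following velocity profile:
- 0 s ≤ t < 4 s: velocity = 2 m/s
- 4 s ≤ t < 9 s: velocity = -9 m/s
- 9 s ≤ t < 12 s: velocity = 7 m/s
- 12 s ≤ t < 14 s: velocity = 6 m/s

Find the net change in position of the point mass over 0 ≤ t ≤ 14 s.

Displacement is the signed area under the v-t curve.
0–4 s: 2 × 4 = 8 m
4–9 s: -9 × 5 = -45 m
9–12 s: 7 × 3 = 21 m
12–14 s: 6 × 2 = 12 m
Net displacement = -4 m

-4 m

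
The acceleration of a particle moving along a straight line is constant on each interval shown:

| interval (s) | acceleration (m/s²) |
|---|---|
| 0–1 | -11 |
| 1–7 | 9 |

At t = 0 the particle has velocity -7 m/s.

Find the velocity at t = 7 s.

Δv equals the area under the a-t graph; then v = v₀ + Δv.
0–1 s: -11 × 1 = -11 m/s
1–7 s: 9 × 6 = 54 m/s
Δv = 43 m/s, so v(7) = -7 + (43) = 36 m/s.

36 m/s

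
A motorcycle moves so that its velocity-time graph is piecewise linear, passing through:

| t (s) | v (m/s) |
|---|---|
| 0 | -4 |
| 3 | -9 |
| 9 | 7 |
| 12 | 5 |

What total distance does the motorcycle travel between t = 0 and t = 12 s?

Total distance travelled is ∫|v| dt — sum the magnitudes of each area piece.
0–3 s: |½(-4 + -9)(3)| = 19.5 m
3–9 s: v = 0 at t = 6.375 s; triangle areas 15.1875 + 9.1875 = 24.375 m
9–12 s: |½(7 + 5)(3)| = 18 m
Total distance = 61.875 m

61.875 m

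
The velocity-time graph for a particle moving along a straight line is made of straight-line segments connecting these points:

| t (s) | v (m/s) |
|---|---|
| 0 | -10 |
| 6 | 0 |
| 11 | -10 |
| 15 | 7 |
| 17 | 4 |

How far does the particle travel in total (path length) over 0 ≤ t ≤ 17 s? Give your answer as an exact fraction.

Total distance travelled is ∫|v| dt — sum the magnitudes of each area piece.
0–6 s: |½(-10 + 0)(6)| = 30 m
6–11 s: |½(0 + -10)(5)| = 25 m
11–15 s: v = 0 at t = 227/17 s; triangle areas 200/17 + 98/17 = 298/17 m
15–17 s: |½(7 + 4)(2)| = 11 m
Total distance = 1420/17 m

1420/17 m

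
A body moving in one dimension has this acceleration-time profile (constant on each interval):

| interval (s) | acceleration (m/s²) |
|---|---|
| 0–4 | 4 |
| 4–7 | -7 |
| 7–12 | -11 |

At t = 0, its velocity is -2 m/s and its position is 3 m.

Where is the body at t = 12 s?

-135 m

On each constant-a segment, Δv = aΔt and Δx = v₀Δt + ½aΔt²; chain segment to segment.
0–4 s: v starts -2 m/s; Δx = -2·4 + ½·4·4² = 24 m; v ends 14 m/s.
4–7 s: v starts 14 m/s; Δx = 14·3 + ½·-7·3² = 10.5 m; v ends -7 m/s.
7–12 s: v starts -7 m/s; Δx = -7·5 + ½·-11·5² = -172.5 m; v ends -62 m/s.
x(12) = 3 + Σ Δx = -135 m.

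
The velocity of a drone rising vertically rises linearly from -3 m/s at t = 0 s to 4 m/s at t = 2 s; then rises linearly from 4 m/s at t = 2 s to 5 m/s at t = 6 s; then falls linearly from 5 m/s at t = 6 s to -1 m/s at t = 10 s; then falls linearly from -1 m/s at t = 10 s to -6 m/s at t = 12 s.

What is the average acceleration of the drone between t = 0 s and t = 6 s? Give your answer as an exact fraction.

4/3 m/s²

Average acceleration = Δv/Δt = (5 − -3)/(6 − 0) = 4/3 m/s².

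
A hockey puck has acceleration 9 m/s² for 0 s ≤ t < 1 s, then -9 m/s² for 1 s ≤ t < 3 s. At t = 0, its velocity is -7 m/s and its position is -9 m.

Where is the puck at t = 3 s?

On each constant-a segment, Δv = aΔt and Δx = v₀Δt + ½aΔt²; chain segment to segment.
0–1 s: v starts -7 m/s; Δx = -7·1 + ½·9·1² = -2.5 m; v ends 2 m/s.
1–3 s: v starts 2 m/s; Δx = 2·2 + ½·-9·2² = -14 m; v ends -16 m/s.
x(3) = -9 + Σ Δx = -25.5 m.

-25.5 m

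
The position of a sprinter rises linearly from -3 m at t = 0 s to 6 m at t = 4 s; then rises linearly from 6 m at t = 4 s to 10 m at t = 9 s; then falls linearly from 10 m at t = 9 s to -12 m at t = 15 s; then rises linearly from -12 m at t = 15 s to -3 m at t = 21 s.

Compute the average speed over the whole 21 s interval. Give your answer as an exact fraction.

Average speed = (total path length)/(elapsed time); on a piecewise-linear x-t graph the path length is Σ|Δx|.
0–4 s: |Δx| = |6 − -3| = 9 m
4–9 s: |Δx| = |10 − 6| = 4 m
9–15 s: |Δx| = |-12 − 10| = 22 m
15–21 s: |Δx| = |-3 − -12| = 9 m
Total path = 44 m; average speed = 44/21 = 44/21 m/s.

44/21 m/s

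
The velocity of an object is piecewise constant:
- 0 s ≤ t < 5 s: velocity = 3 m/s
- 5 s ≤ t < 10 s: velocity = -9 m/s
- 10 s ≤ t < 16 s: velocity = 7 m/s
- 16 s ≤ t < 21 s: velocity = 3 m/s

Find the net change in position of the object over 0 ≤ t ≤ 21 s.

27 m

Net displacement equals the area under the velocity-time graph (areas below the axis count negative).
0–5 s: 3 × 5 = 15 m
5–10 s: -9 × 5 = -45 m
10–16 s: 7 × 6 = 42 m
16–21 s: 3 × 5 = 15 m
Net displacement = 27 m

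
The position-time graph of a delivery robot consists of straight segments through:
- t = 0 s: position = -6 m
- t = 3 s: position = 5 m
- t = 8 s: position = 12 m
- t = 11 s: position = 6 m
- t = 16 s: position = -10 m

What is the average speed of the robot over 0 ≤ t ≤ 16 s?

Average speed = (total path length)/(elapsed time); on a piecewise-linear x-t graph the path length is Σ|Δx|.
0–3 s: |Δx| = |5 − -6| = 11 m
3–8 s: |Δx| = |12 − 5| = 7 m
8–11 s: |Δx| = |6 − 12| = 6 m
11–16 s: |Δx| = |-10 − 6| = 16 m
Total path = 40 m; average speed = 40/16 = 2.5 m/s.

2.5 m/s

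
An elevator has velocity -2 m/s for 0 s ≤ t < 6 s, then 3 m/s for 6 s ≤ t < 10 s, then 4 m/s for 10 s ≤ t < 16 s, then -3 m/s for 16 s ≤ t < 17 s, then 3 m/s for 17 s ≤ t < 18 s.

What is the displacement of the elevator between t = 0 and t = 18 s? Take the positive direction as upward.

Net displacement equals the area under the velocity-time graph (areas below the axis count negative).
0–6 s: -2 × 6 = -12 m
6–10 s: 3 × 4 = 12 m
10–16 s: 4 × 6 = 24 m
16–17 s: -3 × 1 = -3 m
17–18 s: 3 × 1 = 3 m
Net displacement = 24 m

24 m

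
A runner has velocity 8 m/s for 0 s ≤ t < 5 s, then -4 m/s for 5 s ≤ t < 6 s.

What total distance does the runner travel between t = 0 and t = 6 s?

44 m

Distance (not displacement) is the total path length: add the absolute areas under v-t.
0–5 s: |8| × 5 = 40 m
5–6 s: |-4| × 1 = 4 m
Total distance = 44 m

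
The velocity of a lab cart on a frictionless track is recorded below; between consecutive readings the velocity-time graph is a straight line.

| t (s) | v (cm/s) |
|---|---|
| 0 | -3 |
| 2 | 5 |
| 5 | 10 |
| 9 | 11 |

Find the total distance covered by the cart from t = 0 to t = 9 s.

Distance (not displacement) is the total path length: add the absolute areas under v-t.
0–2 s: v = 0 at t = 0.75 s; triangle areas 1.125 + 3.125 = 4.25 cm
2–5 s: |½(5 + 10)(3)| = 22.5 cm
5–9 s: |½(10 + 11)(4)| = 42 cm
Total distance = 68.75 cm

68.75 cm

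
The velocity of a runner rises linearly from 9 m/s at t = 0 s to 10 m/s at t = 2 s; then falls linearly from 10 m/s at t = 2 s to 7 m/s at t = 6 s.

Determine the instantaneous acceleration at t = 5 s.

-0.75 m/s²

Acceleration is the slope of the v-t graph on 2–6 s: (7 − 10)/(6 − 2) = -0.75 m/s².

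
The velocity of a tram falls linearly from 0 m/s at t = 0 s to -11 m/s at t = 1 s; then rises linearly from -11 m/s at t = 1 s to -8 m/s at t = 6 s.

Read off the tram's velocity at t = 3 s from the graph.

On 1–6 s the graph is linear from -11 to -8 m/s: v(3) = -11 + (-8 − -11)·(3 − 1)/(6 − 1) = -9.8 m/s.

-9.8 m/s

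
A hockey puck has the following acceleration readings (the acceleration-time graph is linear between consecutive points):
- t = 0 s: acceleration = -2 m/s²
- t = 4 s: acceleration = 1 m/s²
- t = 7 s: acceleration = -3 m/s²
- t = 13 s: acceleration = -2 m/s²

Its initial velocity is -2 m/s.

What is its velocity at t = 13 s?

-22 m/s

Δv equals the area under the a-t graph; then v = v₀ + Δv.
0–4 s: ½(-2 + 1)(4) = -2 m/s
4–7 s: ½(1 + -3)(3) = -3 m/s
7–13 s: ½(-3 + -2)(6) = -15 m/s
Δv = -20 m/s, so v(13) = -2 + (-20) = -22 m/s.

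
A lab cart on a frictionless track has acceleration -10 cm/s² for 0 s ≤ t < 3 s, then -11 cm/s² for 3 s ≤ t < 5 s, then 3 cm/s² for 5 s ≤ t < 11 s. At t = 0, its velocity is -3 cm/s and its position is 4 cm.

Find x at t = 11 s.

-414 cm

On each constant-a segment, Δv = aΔt and Δx = v₀Δt + ½aΔt²; chain segment to segment.
0–3 s: v starts -3 cm/s; Δx = -3·3 + ½·-10·3² = -54 cm; v ends -33 cm/s.
3–5 s: v starts -33 cm/s; Δx = -33·2 + ½·-11·2² = -88 cm; v ends -55 cm/s.
5–11 s: v starts -55 cm/s; Δx = -55·6 + ½·3·6² = -276 cm; v ends -37 cm/s.
x(11) = 4 + Σ Δx = -414 cm.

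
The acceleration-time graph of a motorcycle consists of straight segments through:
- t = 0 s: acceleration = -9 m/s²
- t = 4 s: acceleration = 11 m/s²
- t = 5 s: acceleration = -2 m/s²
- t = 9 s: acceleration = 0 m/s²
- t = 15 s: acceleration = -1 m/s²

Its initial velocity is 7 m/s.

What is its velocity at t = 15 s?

Δv equals the area under the a-t graph; then v = v₀ + Δv.
0–4 s: ½(-9 + 11)(4) = 4 m/s
4–5 s: ½(11 + -2)(1) = 4.5 m/s
5–9 s: ½(-2 + 0)(4) = -4 m/s
9–15 s: ½(0 + -1)(6) = -3 m/s
Δv = 1.5 m/s, so v(15) = 7 + (1.5) = 8.5 m/s.

8.5 m/s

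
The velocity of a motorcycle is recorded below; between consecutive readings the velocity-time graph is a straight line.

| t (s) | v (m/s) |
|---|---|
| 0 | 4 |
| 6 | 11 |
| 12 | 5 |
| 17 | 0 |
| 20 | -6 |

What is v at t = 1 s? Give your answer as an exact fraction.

On 0–6 s the graph is linear from 4 to 11 m/s: v(1) = 4 + (11 − 4)·(1 − 0)/(6 − 0) = 31/6 m/s.

31/6 m/s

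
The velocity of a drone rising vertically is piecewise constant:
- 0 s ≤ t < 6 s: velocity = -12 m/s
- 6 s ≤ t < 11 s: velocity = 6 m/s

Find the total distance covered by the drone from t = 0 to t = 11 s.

102 m

Total distance travelled is ∫|v| dt — sum the magnitudes of each area piece.
0–6 s: |-12| × 6 = 72 m
6–11 s: |6| × 5 = 30 m
Total distance = 102 m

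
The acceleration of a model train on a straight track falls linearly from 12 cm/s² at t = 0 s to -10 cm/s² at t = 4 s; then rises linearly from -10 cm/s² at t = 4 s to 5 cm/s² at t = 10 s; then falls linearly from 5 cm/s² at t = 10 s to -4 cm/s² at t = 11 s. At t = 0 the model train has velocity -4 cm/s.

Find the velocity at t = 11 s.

Δv equals the area under the a-t graph; then v = v₀ + Δv.
0–4 s: ½(12 + -10)(4) = 4 cm/s
4–10 s: ½(-10 + 5)(6) = -15 cm/s
10–11 s: ½(5 + -4)(1) = 0.5 cm/s
Δv = -10.5 cm/s, so v(11) = -4 + (-10.5) = -14.5 cm/s.

-14.5 cm/s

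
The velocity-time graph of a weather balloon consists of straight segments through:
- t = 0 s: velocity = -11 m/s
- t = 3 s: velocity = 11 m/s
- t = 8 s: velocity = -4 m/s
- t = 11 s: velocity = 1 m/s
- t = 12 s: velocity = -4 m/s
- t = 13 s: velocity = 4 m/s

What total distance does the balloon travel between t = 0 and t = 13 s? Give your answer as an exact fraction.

722/15 m

Total distance travelled is ∫|v| dt — sum the magnitudes of each area piece.
0–3 s: v = 0 at t = 1.5 s; triangle areas 8.25 + 8.25 = 16.5 m
3–8 s: v = 0 at t = 20/3 s; triangle areas 121/6 + 8/3 = 137/6 m
8–11 s: v = 0 at t = 10.4 s; triangle areas 4.8 + 0.3 = 5.1 m
11–12 s: v = 0 at t = 11.2 s; triangle areas 0.1 + 1.6 = 1.7 m
12–13 s: v = 0 at t = 12.5 s; triangle areas 1 + 1 = 2 m
Total distance = 722/15 m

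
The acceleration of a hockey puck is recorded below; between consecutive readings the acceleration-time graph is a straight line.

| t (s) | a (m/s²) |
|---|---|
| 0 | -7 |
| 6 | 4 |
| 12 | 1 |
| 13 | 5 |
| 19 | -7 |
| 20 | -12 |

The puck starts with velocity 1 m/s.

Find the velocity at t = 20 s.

-5.5 m/s

Δv equals the area under the a-t graph; then v = v₀ + Δv.
0–6 s: ½(-7 + 4)(6) = -9 m/s
6–12 s: ½(4 + 1)(6) = 15 m/s
12–13 s: ½(1 + 5)(1) = 3 m/s
13–19 s: ½(5 + -7)(6) = -6 m/s
19–20 s: ½(-7 + -12)(1) = -9.5 m/s
Δv = -6.5 m/s, so v(20) = 1 + (-6.5) = -5.5 m/s.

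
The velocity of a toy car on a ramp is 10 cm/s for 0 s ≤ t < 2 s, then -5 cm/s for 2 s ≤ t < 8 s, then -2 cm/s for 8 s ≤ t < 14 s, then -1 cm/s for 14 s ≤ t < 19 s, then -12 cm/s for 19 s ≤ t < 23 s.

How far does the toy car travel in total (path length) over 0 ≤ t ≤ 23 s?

Distance (not displacement) is the total path length: add the absolute areas under v-t.
0–2 s: |10| × 2 = 20 cm
2–8 s: |-5| × 6 = 30 cm
8–14 s: |-2| × 6 = 12 cm
14–19 s: |-1| × 5 = 5 cm
19–23 s: |-12| × 4 = 48 cm
Total distance = 115 cm

115 cm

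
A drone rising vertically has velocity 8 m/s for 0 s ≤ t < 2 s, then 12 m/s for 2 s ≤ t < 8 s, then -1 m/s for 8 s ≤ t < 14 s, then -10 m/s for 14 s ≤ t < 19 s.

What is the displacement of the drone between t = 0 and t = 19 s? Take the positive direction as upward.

Net displacement equals the area under the velocity-time graph (areas below the axis count negative).
0–2 s: 8 × 2 = 16 m
2–8 s: 12 × 6 = 72 m
8–14 s: -1 × 6 = -6 m
14–19 s: -10 × 5 = -50 m
Net displacement = 32 m

32 m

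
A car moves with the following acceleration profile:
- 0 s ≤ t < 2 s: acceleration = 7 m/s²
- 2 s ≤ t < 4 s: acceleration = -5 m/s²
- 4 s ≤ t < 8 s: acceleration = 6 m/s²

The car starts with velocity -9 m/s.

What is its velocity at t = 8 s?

19 m/s

Δv equals the area under the a-t graph; then v = v₀ + Δv.
0–2 s: 7 × 2 = 14 m/s
2–4 s: -5 × 2 = -10 m/s
4–8 s: 6 × 4 = 24 m/s
Δv = 28 m/s, so v(8) = -9 + (28) = 19 m/s.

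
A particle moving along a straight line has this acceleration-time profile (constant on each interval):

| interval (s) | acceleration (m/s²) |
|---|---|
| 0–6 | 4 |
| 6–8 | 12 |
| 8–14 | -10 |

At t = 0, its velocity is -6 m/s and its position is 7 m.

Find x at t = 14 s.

175 m

On each constant-a segment, Δv = aΔt and Δx = v₀Δt + ½aΔt²; chain segment to segment.
0–6 s: v starts -6 m/s; Δx = -6·6 + ½·4·6² = 36 m; v ends 18 m/s.
6–8 s: v starts 18 m/s; Δx = 18·2 + ½·12·2² = 60 m; v ends 42 m/s.
8–14 s: v starts 42 m/s; Δx = 42·6 + ½·-10·6² = 72 m; v ends -18 m/s.
x(14) = 7 + Σ Δx = 175 m.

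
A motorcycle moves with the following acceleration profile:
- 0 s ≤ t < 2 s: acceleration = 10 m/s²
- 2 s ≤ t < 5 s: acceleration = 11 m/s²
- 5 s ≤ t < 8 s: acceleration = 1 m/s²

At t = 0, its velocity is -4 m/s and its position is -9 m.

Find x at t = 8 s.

On each constant-a segment, Δv = aΔt and Δx = v₀Δt + ½aΔt²; chain segment to segment.
0–2 s: v starts -4 m/s; Δx = -4·2 + ½·10·2² = 12 m; v ends 16 m/s.
2–5 s: v starts 16 m/s; Δx = 16·3 + ½·11·3² = 97.5 m; v ends 49 m/s.
5–8 s: v starts 49 m/s; Δx = 49·3 + ½·1·3² = 151.5 m; v ends 52 m/s.
x(8) = -9 + Σ Δx = 252 m.

252 m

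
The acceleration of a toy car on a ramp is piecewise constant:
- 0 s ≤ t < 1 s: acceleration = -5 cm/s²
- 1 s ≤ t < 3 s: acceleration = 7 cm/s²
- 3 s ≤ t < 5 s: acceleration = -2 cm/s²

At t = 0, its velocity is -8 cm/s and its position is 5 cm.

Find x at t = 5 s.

-19.5 cm

On each constant-a segment, Δv = aΔt and Δx = v₀Δt + ½aΔt²; chain segment to segment.
0–1 s: v starts -8 cm/s; Δx = -8·1 + ½·-5·1² = -10.5 cm; v ends -13 cm/s.
1–3 s: v starts -13 cm/s; Δx = -13·2 + ½·7·2² = -12 cm; v ends 1 cm/s.
3–5 s: v starts 1 cm/s; Δx = 1·2 + ½·-2·2² = -2 cm; v ends -3 cm/s.
x(5) = 5 + Σ Δx = -19.5 cm.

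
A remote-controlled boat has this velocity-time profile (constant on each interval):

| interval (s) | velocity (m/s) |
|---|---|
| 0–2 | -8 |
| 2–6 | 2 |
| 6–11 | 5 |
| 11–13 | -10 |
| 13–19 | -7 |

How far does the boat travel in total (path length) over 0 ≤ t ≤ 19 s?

Distance (not displacement) is the total path length: add the absolute areas under v-t.
0–2 s: |-8| × 2 = 16 m
2–6 s: |2| × 4 = 8 m
6–11 s: |5| × 5 = 25 m
11–13 s: |-10| × 2 = 20 m
13–19 s: |-7| × 6 = 42 m
Total distance = 111 m

111 m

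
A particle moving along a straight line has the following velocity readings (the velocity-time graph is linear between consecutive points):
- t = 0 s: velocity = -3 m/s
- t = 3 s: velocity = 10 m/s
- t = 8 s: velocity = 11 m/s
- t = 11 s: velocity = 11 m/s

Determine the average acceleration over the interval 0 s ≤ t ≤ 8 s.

1.75 m/s²

Average acceleration = Δv/Δt = (11 − -3)/(8 − 0) = 1.75 m/s².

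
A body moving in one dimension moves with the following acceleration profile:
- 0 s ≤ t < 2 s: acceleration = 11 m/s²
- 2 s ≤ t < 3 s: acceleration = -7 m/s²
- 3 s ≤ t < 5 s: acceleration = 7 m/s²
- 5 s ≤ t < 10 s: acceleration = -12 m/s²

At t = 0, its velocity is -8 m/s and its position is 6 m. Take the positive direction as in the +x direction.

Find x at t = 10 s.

On each constant-a segment, Δv = aΔt and Δx = v₀Δt + ½aΔt²; chain segment to segment.
0–2 s: v starts -8 m/s; Δx = -8·2 + ½·11·2² = 6 m; v ends 14 m/s.
2–3 s: v starts 14 m/s; Δx = 14·1 + ½·-7·1² = 10.5 m; v ends 7 m/s.
3–5 s: v starts 7 m/s; Δx = 7·2 + ½·7·2² = 28 m; v ends 21 m/s.
5–10 s: v starts 21 m/s; Δx = 21·5 + ½·-12·5² = -45 m; v ends -39 m/s.
x(10) = 6 + Σ Δx = 5.5 m.

5.5 m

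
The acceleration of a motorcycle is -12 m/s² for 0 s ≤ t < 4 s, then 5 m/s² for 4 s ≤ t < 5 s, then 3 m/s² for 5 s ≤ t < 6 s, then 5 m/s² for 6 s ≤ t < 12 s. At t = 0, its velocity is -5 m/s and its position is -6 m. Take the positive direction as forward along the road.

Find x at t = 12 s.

On each constant-a segment, Δv = aΔt and Δx = v₀Δt + ½aΔt²; chain segment to segment.
0–4 s: v starts -5 m/s; Δx = -5·4 + ½·-12·4² = -116 m; v ends -53 m/s.
4–5 s: v starts -53 m/s; Δx = -53·1 + ½·5·1² = -50.5 m; v ends -48 m/s.
5–6 s: v starts -48 m/s; Δx = -48·1 + ½·3·1² = -46.5 m; v ends -45 m/s.
6–12 s: v starts -45 m/s; Δx = -45·6 + ½·5·6² = -180 m; v ends -15 m/s.
x(12) = -6 + Σ Δx = -399 m.

-399 m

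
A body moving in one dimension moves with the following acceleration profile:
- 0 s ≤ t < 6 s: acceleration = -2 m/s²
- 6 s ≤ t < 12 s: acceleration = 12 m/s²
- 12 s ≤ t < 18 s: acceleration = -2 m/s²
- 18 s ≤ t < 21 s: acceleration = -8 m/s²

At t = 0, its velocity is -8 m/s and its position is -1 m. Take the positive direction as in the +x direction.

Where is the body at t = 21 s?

On each constant-a segment, Δv = aΔt and Δx = v₀Δt + ½aΔt²; chain segment to segment.
0–6 s: v starts -8 m/s; Δx = -8·6 + ½·-2·6² = -84 m; v ends -20 m/s.
6–12 s: v starts -20 m/s; Δx = -20·6 + ½·12·6² = 96 m; v ends 52 m/s.
12–18 s: v starts 52 m/s; Δx = 52·6 + ½·-2·6² = 276 m; v ends 40 m/s.
18–21 s: v starts 40 m/s; Δx = 40·3 + ½·-8·3² = 84 m; v ends 16 m/s.
x(21) = -1 + Σ Δx = 371 m.

371 m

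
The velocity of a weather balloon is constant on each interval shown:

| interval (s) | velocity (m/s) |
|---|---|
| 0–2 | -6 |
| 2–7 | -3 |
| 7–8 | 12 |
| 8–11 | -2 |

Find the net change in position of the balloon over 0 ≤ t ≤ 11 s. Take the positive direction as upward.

-21 m

Net displacement equals the area under the velocity-time graph (areas below the axis count negative).
0–2 s: -6 × 2 = -12 m
2–7 s: -3 × 5 = -15 m
7–8 s: 12 × 1 = 12 m
8–11 s: -2 × 3 = -6 m
Net displacement = -21 m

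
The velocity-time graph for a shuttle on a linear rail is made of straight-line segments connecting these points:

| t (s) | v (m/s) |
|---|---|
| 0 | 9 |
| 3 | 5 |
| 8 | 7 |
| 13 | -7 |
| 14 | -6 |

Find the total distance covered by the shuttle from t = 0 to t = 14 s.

Distance (not displacement) is the total path length: add the absolute areas under v-t.
0–3 s: |½(9 + 5)(3)| = 21 m
3–8 s: |½(5 + 7)(5)| = 30 m
8–13 s: v = 0 at t = 10.5 s; triangle areas 8.75 + 8.75 = 17.5 m
13–14 s: |½(-7 + -6)(1)| = 6.5 m
Total distance = 75 m

75 m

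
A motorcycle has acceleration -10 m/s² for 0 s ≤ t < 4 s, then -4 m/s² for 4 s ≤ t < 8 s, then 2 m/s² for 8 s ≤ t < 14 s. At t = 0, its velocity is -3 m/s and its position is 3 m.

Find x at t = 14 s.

-611 m

On each constant-a segment, Δv = aΔt and Δx = v₀Δt + ½aΔt²; chain segment to segment.
0–4 s: v starts -3 m/s; Δx = -3·4 + ½·-10·4² = -92 m; v ends -43 m/s.
4–8 s: v starts -43 m/s; Δx = -43·4 + ½·-4·4² = -204 m; v ends -59 m/s.
8–14 s: v starts -59 m/s; Δx = -59·6 + ½·2·6² = -318 m; v ends -47 m/s.
x(14) = 3 + Σ Δx = -611 m.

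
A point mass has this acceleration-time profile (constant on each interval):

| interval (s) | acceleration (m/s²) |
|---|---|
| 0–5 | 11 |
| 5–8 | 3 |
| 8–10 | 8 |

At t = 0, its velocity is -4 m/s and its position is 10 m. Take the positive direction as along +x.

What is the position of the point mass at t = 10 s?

On each constant-a segment, Δv = aΔt and Δx = v₀Δt + ½aΔt²; chain segment to segment.
0–5 s: v starts -4 m/s; Δx = -4·5 + ½·11·5² = 117.5 m; v ends 51 m/s.
5–8 s: v starts 51 m/s; Δx = 51·3 + ½·3·3² = 166.5 m; v ends 60 m/s.
8–10 s: v starts 60 m/s; Δx = 60·2 + ½·8·2² = 136 m; v ends 76 m/s.
x(10) = 10 + Σ Δx = 430 m.

430 m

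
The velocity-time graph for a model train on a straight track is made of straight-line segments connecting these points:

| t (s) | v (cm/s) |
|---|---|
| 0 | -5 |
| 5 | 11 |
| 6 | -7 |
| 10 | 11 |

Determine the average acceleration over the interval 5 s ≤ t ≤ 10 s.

Average acceleration = Δv/Δt = (11 − 11)/(10 − 5) = 0 cm/s².

0 cm/s²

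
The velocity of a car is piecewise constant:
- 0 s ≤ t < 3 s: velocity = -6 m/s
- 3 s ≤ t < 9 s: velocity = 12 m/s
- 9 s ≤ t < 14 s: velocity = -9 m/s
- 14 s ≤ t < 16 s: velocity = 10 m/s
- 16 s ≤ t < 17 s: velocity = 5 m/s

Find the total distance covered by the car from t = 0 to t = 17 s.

160 m

Distance (not displacement) is the total path length: add the absolute areas under v-t.
0–3 s: |-6| × 3 = 18 m
3–9 s: |12| × 6 = 72 m
9–14 s: |-9| × 5 = 45 m
14–16 s: |10| × 2 = 20 m
16–17 s: |5| × 1 = 5 m
Total distance = 160 m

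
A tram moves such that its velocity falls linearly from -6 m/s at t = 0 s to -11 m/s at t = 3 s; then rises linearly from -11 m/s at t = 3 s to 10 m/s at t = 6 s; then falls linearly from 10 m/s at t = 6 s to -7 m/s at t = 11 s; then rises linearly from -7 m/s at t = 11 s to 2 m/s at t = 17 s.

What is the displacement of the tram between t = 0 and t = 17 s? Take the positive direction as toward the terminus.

-34.5 m

Net displacement equals the area under the velocity-time graph (areas below the axis count negative).
0–3 s: ½(-6 + -11)(3) = -25.5 m
3–6 s: ½(-11 + 10)(3) = -1.5 m
6–11 s: ½(10 + -7)(5) = 7.5 m
11–17 s: ½(-7 + 2)(6) = -15 m
Net displacement = -34.5 m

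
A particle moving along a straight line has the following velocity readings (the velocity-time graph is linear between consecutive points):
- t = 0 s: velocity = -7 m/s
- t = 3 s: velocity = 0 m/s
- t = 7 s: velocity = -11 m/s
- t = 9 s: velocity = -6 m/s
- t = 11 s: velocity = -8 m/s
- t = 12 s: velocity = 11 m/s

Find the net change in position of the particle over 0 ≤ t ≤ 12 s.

Displacement is the signed area under the v-t curve.
0–3 s: ½(-7 + 0)(3) = -10.5 m
3–7 s: ½(0 + -11)(4) = -22 m
7–9 s: ½(-11 + -6)(2) = -17 m
9–11 s: ½(-6 + -8)(2) = -14 m
11–12 s: ½(-8 + 11)(1) = 1.5 m
Net displacement = -62 m

-62 m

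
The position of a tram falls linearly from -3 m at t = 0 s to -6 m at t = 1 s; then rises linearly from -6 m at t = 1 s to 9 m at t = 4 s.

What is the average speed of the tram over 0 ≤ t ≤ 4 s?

Average speed = (total path length)/(elapsed time); on a piecewise-linear x-t graph the path length is Σ|Δx|.
0–1 s: |Δx| = |-6 − -3| = 3 m
1–4 s: |Δx| = |9 − -6| = 15 m
Total path = 18 m; average speed = 18/4 = 4.5 m/s.

4.5 m/s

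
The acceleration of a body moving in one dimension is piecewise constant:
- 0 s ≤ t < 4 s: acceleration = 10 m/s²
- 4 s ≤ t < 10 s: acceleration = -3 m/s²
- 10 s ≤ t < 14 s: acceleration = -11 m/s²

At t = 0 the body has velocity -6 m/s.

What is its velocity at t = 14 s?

Δv equals the area under the a-t graph; then v = v₀ + Δv.
0–4 s: 10 × 4 = 40 m/s
4–10 s: -3 × 6 = -18 m/s
10–14 s: -11 × 4 = -44 m/s
Δv = -22 m/s, so v(14) = -6 + (-22) = -28 m/s.

-28 m/s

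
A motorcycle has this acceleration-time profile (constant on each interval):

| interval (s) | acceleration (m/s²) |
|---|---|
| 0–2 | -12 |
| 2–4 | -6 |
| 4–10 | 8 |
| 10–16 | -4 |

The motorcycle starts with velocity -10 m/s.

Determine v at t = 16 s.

-22 m/s

Δv equals the area under the a-t graph; then v = v₀ + Δv.
0–2 s: -12 × 2 = -24 m/s
2–4 s: -6 × 2 = -12 m/s
4–10 s: 8 × 6 = 48 m/s
10–16 s: -4 × 6 = -24 m/s
Δv = -12 m/s, so v(16) = -10 + (-12) = -22 m/s.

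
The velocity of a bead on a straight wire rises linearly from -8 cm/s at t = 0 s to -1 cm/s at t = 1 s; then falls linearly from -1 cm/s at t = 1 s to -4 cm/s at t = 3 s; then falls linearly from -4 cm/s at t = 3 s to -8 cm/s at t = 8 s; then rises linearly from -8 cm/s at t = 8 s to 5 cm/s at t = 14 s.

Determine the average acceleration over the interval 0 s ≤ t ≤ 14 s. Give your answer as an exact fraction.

13/14 cm/s²

Average acceleration = Δv/Δt = (5 − -8)/(14 − 0) = 13/14 cm/s².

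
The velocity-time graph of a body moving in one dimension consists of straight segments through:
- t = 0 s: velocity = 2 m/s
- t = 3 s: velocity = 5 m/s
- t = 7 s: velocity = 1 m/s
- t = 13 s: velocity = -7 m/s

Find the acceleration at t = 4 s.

-1 m/s²

Acceleration is the slope of the v-t graph on 3–7 s: (1 − 5)/(7 − 3) = -1 m/s².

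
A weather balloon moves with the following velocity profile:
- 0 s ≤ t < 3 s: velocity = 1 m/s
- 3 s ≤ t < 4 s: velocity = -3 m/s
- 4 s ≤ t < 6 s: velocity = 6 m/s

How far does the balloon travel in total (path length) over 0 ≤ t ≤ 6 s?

Distance (not displacement) is the total path length: add the absolute areas under v-t.
0–3 s: |1| × 3 = 3 m
3–4 s: |-3| × 1 = 3 m
4–6 s: |6| × 2 = 12 m
Total distance = 18 m

18 m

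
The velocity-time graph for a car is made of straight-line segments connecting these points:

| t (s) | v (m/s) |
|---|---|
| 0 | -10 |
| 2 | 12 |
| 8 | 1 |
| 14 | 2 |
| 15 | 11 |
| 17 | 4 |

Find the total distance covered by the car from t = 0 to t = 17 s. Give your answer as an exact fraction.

1773/22 m

Total distance travelled is ∫|v| dt — sum the magnitudes of each area piece.
0–2 s: v = 0 at t = 10/11 s; triangle areas 50/11 + 72/11 = 122/11 m
2–8 s: |½(12 + 1)(6)| = 39 m
8–14 s: |½(1 + 2)(6)| = 9 m
14–15 s: |½(2 + 11)(1)| = 6.5 m
15–17 s: |½(11 + 4)(2)| = 15 m
Total distance = 1773/22 m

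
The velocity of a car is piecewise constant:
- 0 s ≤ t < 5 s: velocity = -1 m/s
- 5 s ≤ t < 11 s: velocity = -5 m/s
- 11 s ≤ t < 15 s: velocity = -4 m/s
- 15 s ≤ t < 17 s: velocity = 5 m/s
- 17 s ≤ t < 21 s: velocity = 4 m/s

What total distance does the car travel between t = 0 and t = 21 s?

77 m

Distance (not displacement) is the total path length: add the absolute areas under v-t.
0–5 s: |-1| × 5 = 5 m
5–11 s: |-5| × 6 = 30 m
11–15 s: |-4| × 4 = 16 m
15–17 s: |5| × 2 = 10 m
17–21 s: |4| × 4 = 16 m
Total distance = 77 m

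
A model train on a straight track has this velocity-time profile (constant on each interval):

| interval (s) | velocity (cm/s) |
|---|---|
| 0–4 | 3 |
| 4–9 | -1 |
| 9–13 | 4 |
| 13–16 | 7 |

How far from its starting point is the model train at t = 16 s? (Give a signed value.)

44 cm

Displacement is the signed area under the v-t curve.
0–4 s: 3 × 4 = 12 cm
4–9 s: -1 × 5 = -5 cm
9–13 s: 4 × 4 = 16 cm
13–16 s: 7 × 3 = 21 cm
Net displacement = 44 cm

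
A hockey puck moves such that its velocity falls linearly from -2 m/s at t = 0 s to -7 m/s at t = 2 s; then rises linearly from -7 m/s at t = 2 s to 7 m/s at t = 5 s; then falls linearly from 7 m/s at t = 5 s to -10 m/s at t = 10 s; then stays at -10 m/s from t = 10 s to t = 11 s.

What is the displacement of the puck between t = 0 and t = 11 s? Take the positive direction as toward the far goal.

Net displacement equals the area under the velocity-time graph (areas below the axis count negative).
0–2 s: ½(-2 + -7)(2) = -9 m
2–5 s: ½(-7 + 7)(3) = 0 m
5–10 s: ½(7 + -10)(5) = -7.5 m
10–11 s: -10 × 1 = -10 m
Net displacement = -26.5 m

-26.5 m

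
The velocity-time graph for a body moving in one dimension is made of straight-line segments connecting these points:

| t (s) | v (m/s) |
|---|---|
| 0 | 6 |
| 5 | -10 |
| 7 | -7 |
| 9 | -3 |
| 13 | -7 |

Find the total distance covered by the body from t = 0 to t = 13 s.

Total distance travelled is ∫|v| dt — sum the magnitudes of each area piece.
0–5 s: v = 0 at t = 1.875 s; triangle areas 5.625 + 15.625 = 21.25 m
5–7 s: |½(-10 + -7)(2)| = 17 m
7–9 s: |½(-7 + -3)(2)| = 10 m
9–13 s: |½(-3 + -7)(4)| = 20 m
Total distance = 68.25 m

68.25 m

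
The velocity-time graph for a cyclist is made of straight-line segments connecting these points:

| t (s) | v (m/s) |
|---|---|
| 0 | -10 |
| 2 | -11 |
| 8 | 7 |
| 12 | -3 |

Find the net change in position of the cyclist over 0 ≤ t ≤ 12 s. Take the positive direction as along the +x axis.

Net displacement equals the area under the velocity-time graph (areas below the axis count negative).
0–2 s: ½(-10 + -11)(2) = -21 m
2–8 s: ½(-11 + 7)(6) = -12 m
8–12 s: ½(7 + -3)(4) = 8 m
Net displacement = -25 m

-25 m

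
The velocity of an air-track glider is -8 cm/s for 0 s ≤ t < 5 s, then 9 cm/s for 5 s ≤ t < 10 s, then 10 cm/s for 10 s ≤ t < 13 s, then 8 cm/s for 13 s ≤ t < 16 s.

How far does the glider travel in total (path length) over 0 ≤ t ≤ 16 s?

139 cm

Distance (not displacement) is the total path length: add the absolute areas under v-t.
0–5 s: |-8| × 5 = 40 cm
5–10 s: |9| × 5 = 45 cm
10–13 s: |10| × 3 = 30 cm
13–16 s: |8| × 3 = 24 cm
Total distance = 139 cm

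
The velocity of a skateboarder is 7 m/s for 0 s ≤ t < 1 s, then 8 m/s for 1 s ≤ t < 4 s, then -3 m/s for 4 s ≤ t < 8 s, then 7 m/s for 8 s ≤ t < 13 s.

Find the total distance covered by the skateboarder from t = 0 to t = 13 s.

Distance (not displacement) is the total path length: add the absolute areas under v-t.
0–1 s: |7| × 1 = 7 m
1–4 s: |8| × 3 = 24 m
4–8 s: |-3| × 4 = 12 m
8–13 s: |7| × 5 = 35 m
Total distance = 78 m

78 m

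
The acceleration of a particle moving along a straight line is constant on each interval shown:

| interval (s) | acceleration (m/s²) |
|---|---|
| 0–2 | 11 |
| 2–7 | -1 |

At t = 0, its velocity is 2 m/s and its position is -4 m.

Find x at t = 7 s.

On each constant-a segment, Δv = aΔt and Δx = v₀Δt + ½aΔt²; chain segment to segment.
0–2 s: v starts 2 m/s; Δx = 2·2 + ½·11·2² = 26 m; v ends 24 m/s.
2–7 s: v starts 24 m/s; Δx = 24·5 + ½·-1·5² = 107.5 m; v ends 19 m/s.
x(7) = -4 + Σ Δx = 129.5 m.

129.5 m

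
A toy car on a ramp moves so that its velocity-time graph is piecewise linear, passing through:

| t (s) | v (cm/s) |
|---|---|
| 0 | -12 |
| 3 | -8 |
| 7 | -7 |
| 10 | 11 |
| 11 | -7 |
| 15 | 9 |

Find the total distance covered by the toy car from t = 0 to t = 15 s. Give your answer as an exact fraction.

Distance (not displacement) is the total path length: add the absolute areas under v-t.
0–3 s: |½(-12 + -8)(3)| = 30 cm
3–7 s: |½(-8 + -7)(4)| = 30 cm
7–10 s: v = 0 at t = 49/6 s; triangle areas 49/12 + 121/12 = 85/6 cm
10–11 s: v = 0 at t = 191/18 s; triangle areas 121/36 + 49/36 = 85/18 cm
11–15 s: v = 0 at t = 12.75 s; triangle areas 6.125 + 10.125 = 16.25 cm
Total distance = 3425/36 cm

3425/36 cm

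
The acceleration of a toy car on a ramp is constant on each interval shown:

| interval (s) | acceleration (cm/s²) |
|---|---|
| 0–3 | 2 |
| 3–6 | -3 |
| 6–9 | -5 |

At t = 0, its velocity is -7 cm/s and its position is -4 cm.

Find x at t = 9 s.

-85 cm

On each constant-a segment, Δv = aΔt and Δx = v₀Δt + ½aΔt²; chain segment to segment.
0–3 s: v starts -7 cm/s; Δx = -7·3 + ½·2·3² = -12 cm; v ends -1 cm/s.
3–6 s: v starts -1 cm/s; Δx = -1·3 + ½·-3·3² = -16.5 cm; v ends -10 cm/s.
6–9 s: v starts -10 cm/s; Δx = -10·3 + ½·-5·3² = -52.5 cm; v ends -25 cm/s.
x(9) = -4 + Σ Δx = -85 cm.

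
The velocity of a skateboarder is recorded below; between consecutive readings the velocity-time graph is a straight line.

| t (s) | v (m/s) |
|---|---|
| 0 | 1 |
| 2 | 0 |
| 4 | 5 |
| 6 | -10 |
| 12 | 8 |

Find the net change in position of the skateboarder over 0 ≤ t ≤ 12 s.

Net displacement equals the area under the velocity-time graph (areas below the axis count negative).
0–2 s: ½(1 + 0)(2) = 1 m
2–4 s: ½(0 + 5)(2) = 5 m
4–6 s: ½(5 + -10)(2) = -5 m
6–12 s: ½(-10 + 8)(6) = -6 m
Net displacement = -5 m

-5 m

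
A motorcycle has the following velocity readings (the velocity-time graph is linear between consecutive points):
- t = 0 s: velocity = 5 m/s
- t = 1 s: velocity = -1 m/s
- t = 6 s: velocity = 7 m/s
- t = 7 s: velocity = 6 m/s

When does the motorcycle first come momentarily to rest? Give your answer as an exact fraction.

v changes sign on 0–1 s (from 5 to -1); the graph is linear there, so v = 0 at t = 0 + (-5)·(1 − 0)/(-1 − 5) = 5/6 s.

t = 5/6 s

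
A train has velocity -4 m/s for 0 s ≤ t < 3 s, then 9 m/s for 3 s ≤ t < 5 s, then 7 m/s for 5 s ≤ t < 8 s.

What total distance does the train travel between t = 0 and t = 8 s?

51 m

Total distance travelled is ∫|v| dt — sum the magnitudes of each area piece.
0–3 s: |-4| × 3 = 12 m
3–5 s: |9| × 2 = 18 m
5–8 s: |7| × 3 = 21 m
Total distance = 51 m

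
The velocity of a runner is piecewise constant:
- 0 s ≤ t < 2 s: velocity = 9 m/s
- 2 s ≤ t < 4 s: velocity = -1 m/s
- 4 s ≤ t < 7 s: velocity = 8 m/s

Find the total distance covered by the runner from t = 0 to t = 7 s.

Distance (not displacement) is the total path length: add the absolute areas under v-t.
0–2 s: |9| × 2 = 18 m
2–4 s: |-1| × 2 = 2 m
4–7 s: |8| × 3 = 24 m
Total distance = 44 m

44 m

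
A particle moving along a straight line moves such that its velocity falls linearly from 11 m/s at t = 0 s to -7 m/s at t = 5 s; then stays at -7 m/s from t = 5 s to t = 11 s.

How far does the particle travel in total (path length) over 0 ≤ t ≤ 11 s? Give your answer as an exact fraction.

1181/18 m

Distance (not displacement) is the total path length: add the absolute areas under v-t.
0–5 s: v = 0 at t = 55/18 s; triangle areas 605/36 + 245/36 = 425/18 m
5–11 s: |-7| × 6 = 42 m
Total distance = 1181/18 m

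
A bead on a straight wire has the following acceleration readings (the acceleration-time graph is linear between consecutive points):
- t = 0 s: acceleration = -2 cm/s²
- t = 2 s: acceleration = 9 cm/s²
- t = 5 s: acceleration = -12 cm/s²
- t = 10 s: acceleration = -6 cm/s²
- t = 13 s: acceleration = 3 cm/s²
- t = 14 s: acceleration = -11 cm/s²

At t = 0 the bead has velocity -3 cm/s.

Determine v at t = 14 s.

Δv equals the area under the a-t graph; then v = v₀ + Δv.
0–2 s: ½(-2 + 9)(2) = 7 cm/s
2–5 s: ½(9 + -12)(3) = -4.5 cm/s
5–10 s: ½(-12 + -6)(5) = -45 cm/s
10–13 s: ½(-6 + 3)(3) = -4.5 cm/s
13–14 s: ½(3 + -11)(1) = -4 cm/s
Δv = -51 cm/s, so v(14) = -3 + (-51) = -54 cm/s.

-54 cm/s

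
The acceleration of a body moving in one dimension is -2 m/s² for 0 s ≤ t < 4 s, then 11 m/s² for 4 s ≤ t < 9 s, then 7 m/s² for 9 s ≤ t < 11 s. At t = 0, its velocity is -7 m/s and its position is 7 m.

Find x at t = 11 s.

119.5 m

On each constant-a segment, Δv = aΔt and Δx = v₀Δt + ½aΔt²; chain segment to segment.
0–4 s: v starts -7 m/s; Δx = -7·4 + ½·-2·4² = -44 m; v ends -15 m/s.
4–9 s: v starts -15 m/s; Δx = -15·5 + ½·11·5² = 62.5 m; v ends 40 m/s.
9–11 s: v starts 40 m/s; Δx = 40·2 + ½·7·2² = 94 m; v ends 54 m/s.
x(11) = 7 + Σ Δx = 119.5 m.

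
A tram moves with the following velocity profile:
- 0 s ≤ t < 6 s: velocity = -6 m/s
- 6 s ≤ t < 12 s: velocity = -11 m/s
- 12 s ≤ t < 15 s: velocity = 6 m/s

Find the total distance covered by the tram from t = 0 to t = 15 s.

120 m

Distance (not displacement) is the total path length: add the absolute areas under v-t.
0–6 s: |-6| × 6 = 36 m
6–12 s: |-11| × 6 = 66 m
12–15 s: |6| × 3 = 18 m
Total distance = 120 m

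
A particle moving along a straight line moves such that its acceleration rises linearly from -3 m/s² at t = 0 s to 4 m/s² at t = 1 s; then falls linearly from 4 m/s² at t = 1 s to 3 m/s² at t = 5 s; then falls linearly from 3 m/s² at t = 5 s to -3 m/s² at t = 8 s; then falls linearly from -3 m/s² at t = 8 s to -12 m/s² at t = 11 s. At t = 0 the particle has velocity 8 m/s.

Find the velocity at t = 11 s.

0 m/s

Δv equals the area under the a-t graph; then v = v₀ + Δv.
0–1 s: ½(-3 + 4)(1) = 0.5 m/s
1–5 s: ½(4 + 3)(4) = 14 m/s
5–8 s: ½(3 + -3)(3) = 0 m/s
8–11 s: ½(-3 + -12)(3) = -22.5 m/s
Δv = -8 m/s, so v(11) = 8 + (-8) = 0 m/s.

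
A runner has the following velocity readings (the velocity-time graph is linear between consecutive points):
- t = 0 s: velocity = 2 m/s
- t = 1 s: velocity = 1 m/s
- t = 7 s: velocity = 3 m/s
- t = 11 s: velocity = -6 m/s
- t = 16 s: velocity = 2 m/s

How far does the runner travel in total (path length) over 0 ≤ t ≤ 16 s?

Total distance travelled is ∫|v| dt — sum the magnitudes of each area piece.
0–1 s: |½(2 + 1)(1)| = 1.5 m
1–7 s: |½(1 + 3)(6)| = 12 m
7–11 s: v = 0 at t = 25/3 s; triangle areas 2 + 8 = 10 m
11–16 s: v = 0 at t = 14.75 s; triangle areas 11.25 + 1.25 = 12.5 m
Total distance = 36 m

36 m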